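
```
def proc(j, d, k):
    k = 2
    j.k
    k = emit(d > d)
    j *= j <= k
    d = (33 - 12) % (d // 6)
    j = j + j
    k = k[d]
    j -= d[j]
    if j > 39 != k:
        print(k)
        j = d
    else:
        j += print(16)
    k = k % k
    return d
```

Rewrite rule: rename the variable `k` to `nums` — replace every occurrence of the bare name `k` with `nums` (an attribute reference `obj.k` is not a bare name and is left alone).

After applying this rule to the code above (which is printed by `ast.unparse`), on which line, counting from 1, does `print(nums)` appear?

Transformed code:
def proc(j, d, nums):
    nums = 2
    j.k
    nums = emit(d > d)
    j *= j <= nums
    d = (33 - 12) % (d // 6)
    j = j + j
    nums = nums[d]
    j -= d[j]
    if j > 39 != nums:
        print(nums)
        j = d
    else:
        j += print(16)
    nums = nums % nums
    return d

11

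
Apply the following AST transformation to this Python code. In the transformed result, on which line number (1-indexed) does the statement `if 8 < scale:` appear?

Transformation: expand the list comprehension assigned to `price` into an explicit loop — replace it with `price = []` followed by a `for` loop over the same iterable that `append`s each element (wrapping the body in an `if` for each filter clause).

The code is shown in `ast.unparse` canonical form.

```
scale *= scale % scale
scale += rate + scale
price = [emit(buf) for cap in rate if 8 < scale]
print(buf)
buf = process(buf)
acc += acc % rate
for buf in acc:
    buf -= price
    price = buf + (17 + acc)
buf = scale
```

5

Transformed code:
scale *= scale % scale
scale += rate + scale
price = []
for cap in rate:
    if 8 < scale:
        price.append(emit(buf))
print(buf)
buf = process(buf)
acc += acc % rate
for buf in acc:
    buf -= price
    price = buf + (17 + acc)
buf = scale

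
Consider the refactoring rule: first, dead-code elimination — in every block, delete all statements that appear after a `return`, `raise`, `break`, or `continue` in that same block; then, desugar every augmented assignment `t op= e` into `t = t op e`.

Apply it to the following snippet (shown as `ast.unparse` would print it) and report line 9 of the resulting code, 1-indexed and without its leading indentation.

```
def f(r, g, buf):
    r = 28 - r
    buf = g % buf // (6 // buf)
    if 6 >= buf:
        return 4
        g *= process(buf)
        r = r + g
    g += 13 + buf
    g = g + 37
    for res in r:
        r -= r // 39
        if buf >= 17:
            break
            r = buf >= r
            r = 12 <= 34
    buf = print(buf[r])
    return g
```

r = r - r // 39

Transformed code:
def f(r, g, buf):
    r = 28 - r
    buf = g % buf // (6 // buf)
    if 6 >= buf:
        return 4
    g = g + (13 + buf)
    g = g + 37
    for res in r:
        r = r - r // 39
        if buf >= 17:
            break
    buf = print(buf[r])
    return g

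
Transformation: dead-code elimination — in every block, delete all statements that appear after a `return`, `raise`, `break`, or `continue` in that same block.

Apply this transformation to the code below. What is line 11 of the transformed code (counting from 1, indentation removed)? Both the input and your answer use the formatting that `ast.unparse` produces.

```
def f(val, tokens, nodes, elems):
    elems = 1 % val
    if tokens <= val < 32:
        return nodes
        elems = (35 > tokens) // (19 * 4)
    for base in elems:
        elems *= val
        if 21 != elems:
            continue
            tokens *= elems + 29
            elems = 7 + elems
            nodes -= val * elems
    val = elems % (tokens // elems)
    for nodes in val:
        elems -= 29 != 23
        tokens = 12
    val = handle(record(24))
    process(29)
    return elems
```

elems -= 29 != 23

Transformed code:
def f(val, tokens, nodes, elems):
    elems = 1 % val
    if tokens <= val < 32:
        return nodes
    for base in elems:
        elems *= val
        if 21 != elems:
            continue
    val = elems % (tokens // elems)
    for nodes in val:
        elems -= 29 != 23
        tokens = 12
    val = handle(record(24))
    process(29)
    return elems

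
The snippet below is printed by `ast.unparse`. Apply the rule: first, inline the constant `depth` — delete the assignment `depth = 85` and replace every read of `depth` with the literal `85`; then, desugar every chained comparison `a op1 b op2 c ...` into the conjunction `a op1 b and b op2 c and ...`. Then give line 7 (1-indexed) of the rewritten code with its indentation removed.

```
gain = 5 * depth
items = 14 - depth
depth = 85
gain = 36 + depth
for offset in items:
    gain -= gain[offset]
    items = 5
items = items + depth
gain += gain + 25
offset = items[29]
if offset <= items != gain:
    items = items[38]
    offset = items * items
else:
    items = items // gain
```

items = items + 85

Transformed code:
gain = 5 * 85
items = 14 - 85
gain = 36 + 85
for offset in items:
    gain -= gain[offset]
    items = 5
items = items + 85
gain += gain + 25
offset = items[29]
if offset <= items and items != gain:
    items = items[38]
    offset = items * items
else:
    items = items // gain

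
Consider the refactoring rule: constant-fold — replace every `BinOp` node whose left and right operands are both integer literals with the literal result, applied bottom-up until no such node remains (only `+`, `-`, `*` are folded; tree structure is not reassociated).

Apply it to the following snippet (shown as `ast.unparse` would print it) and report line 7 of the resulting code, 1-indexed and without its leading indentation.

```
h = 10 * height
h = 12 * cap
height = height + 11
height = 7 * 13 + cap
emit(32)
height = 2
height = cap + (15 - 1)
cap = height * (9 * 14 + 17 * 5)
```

height = cap + 14

Transformed code:
h = 10 * height
h = 12 * cap
height = height + 11
height = 91 + cap
emit(32)
height = 2
height = cap + 14
cap = height * 211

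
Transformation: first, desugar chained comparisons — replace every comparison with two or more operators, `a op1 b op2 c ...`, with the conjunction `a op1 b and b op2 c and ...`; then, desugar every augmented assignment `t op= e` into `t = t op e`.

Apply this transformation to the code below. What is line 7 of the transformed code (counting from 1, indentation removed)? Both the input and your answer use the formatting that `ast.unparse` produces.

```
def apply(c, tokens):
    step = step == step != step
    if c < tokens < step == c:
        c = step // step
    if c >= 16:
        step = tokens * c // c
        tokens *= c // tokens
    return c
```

Transformed code:
def apply(c, tokens):
    step = step == step and step != step
    if c < tokens and tokens < step and (step == c):
        c = step // step
    if c >= 16:
        step = tokens * c // c
        tokens = tokens * (c // tokens)
    return c

tokens = tokens * (c // tokens)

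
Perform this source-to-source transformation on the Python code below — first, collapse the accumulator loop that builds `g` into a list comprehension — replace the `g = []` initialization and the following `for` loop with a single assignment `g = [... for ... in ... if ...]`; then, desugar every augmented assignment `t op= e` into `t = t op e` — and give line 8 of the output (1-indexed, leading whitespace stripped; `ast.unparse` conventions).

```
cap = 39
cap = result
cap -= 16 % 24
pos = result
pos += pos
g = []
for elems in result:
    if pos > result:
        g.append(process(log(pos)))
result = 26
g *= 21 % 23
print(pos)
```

g = g * (21 % 23)

Transformed code:
cap = 39
cap = result
cap = cap - 16 % 24
pos = result
pos = pos + pos
g = [process(log(pos)) for elems in result if pos > result]
result = 26
g = g * (21 % 23)
print(pos)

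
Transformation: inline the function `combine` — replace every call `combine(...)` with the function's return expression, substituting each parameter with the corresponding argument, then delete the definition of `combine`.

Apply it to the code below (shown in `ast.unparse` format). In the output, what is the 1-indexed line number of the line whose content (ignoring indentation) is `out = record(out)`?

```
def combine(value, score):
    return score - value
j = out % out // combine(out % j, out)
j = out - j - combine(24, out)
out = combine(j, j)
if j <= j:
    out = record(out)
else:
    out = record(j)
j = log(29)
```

Transformed code:
j = out % out // (out - out % j)
j = out - j - (out - 24)
out = j - j
if j <= j:
    out = record(out)
else:
    out = record(j)
j = log(29)

5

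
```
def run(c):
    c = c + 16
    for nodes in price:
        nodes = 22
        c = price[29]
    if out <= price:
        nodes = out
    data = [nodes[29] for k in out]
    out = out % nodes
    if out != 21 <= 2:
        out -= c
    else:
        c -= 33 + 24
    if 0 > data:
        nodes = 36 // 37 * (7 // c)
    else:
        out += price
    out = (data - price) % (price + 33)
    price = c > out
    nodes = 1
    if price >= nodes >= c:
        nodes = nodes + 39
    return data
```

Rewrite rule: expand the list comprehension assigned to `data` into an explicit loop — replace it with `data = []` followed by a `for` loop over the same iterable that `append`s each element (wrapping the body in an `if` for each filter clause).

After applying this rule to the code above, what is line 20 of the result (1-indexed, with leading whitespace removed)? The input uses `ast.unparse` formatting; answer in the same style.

Transformed code:
def run(c):
    c = c + 16
    for nodes in price:
        nodes = 22
        c = price[29]
    if out <= price:
        nodes = out
    data = []
    for k in out:
        data.append(nodes[29])
    out = out % nodes
    if out != 21 <= 2:
        out -= c
    else:
        c -= 33 + 24
    if 0 > data:
        nodes = 36 // 37 * (7 // c)
    else:
        out += price
    out = (data - price) % (price + 33)
    price = c > out
    nodes = 1
    if price >= nodes >= c:
        nodes = nodes + 39
    return data

out = (data - price) % (price + 33)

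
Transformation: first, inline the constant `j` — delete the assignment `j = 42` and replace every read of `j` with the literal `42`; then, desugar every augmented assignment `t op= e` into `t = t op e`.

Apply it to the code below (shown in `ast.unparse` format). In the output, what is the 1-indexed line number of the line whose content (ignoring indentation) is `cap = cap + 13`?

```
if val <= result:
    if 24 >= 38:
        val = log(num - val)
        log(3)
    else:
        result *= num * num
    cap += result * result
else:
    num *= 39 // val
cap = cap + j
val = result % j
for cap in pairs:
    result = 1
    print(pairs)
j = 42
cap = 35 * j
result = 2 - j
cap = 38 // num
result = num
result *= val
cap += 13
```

20

Transformed code:
if val <= result:
    if 24 >= 38:
        val = log(num - val)
        log(3)
    else:
        result = result * (num * num)
    cap = cap + result * result
else:
    num = num * (39 // val)
cap = cap + 42
val = result % 42
for cap in pairs:
    result = 1
    print(pairs)
cap = 35 * 42
result = 2 - 42
cap = 38 // num
result = num
result = result * val
cap = cap + 13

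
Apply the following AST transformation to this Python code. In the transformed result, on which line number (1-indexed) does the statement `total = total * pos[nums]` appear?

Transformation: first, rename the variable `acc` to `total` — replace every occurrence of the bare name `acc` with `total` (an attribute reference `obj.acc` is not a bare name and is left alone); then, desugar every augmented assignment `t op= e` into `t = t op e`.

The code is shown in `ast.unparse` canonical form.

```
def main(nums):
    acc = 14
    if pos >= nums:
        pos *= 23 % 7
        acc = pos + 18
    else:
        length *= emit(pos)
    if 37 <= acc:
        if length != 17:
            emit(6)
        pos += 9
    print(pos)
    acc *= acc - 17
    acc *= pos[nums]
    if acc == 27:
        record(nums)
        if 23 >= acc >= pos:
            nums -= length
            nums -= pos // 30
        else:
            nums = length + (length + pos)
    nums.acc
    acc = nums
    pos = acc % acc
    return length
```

Transformed code:
def main(nums):
    total = 14
    if pos >= nums:
        pos = pos * (23 % 7)
        total = pos + 18
    else:
        length = length * emit(pos)
    if 37 <= total:
        if length != 17:
            emit(6)
        pos = pos + 9
    print(pos)
    total = total * (total - 17)
    total = total * pos[nums]
    if total == 27:
        record(nums)
        if 23 >= total >= pos:
            nums = nums - length
            nums = nums - pos // 30
        else:
            nums = length + (length + pos)
    nums.acc
    total = nums
    pos = total % total
    return length

14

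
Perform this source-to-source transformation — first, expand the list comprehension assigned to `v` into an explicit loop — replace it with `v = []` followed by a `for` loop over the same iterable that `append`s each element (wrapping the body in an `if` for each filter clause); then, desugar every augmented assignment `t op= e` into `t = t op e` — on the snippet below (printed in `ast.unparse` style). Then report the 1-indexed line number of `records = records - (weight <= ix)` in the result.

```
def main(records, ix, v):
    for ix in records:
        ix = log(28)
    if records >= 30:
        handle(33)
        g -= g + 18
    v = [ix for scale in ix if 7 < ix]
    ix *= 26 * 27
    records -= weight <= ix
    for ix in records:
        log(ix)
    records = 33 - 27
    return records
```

12

Transformed code:
def main(records, ix, v):
    for ix in records:
        ix = log(28)
    if records >= 30:
        handle(33)
        g = g - (g + 18)
    v = []
    for scale in ix:
        if 7 < ix:
            v.append(ix)
    ix = ix * (26 * 27)
    records = records - (weight <= ix)
    for ix in records:
        log(ix)
    records = 33 - 27
    return records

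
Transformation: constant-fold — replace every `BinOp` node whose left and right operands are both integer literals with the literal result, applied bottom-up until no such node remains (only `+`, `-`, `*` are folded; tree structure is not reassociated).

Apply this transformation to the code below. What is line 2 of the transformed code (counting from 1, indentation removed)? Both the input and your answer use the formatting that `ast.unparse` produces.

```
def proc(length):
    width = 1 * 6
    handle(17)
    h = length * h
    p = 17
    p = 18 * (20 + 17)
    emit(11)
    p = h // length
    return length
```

Transformed code:
def proc(length):
    width = 6
    handle(17)
    h = length * h
    p = 17
    p = 666
    emit(11)
    p = h // length
    return length

width = 6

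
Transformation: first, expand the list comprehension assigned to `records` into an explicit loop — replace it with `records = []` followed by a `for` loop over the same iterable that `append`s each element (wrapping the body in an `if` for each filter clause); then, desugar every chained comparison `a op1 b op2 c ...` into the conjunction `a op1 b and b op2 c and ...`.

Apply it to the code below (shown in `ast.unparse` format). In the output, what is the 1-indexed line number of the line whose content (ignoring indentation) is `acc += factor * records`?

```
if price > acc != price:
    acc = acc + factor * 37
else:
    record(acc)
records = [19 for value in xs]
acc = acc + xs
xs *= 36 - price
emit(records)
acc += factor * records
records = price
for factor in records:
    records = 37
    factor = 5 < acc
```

Transformed code:
if price > acc and acc != price:
    acc = acc + factor * 37
else:
    record(acc)
records = []
for value in xs:
    records.append(19)
acc = acc + xs
xs *= 36 - price
emit(records)
acc += factor * records
records = price
for factor in records:
    records = 37
    factor = 5 < acc

11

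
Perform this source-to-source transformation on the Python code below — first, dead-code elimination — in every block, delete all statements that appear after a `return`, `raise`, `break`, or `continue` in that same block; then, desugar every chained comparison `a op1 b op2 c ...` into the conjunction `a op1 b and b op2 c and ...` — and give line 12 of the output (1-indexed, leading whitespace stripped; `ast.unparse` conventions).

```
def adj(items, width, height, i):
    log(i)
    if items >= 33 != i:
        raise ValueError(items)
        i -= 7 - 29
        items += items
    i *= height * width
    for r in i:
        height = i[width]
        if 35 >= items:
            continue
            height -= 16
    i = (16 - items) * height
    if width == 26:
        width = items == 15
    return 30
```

Transformed code:
def adj(items, width, height, i):
    log(i)
    if items >= 33 and 33 != i:
        raise ValueError(items)
    i *= height * width
    for r in i:
        height = i[width]
        if 35 >= items:
            continue
    i = (16 - items) * height
    if width == 26:
        width = items == 15
    return 30

width = items == 15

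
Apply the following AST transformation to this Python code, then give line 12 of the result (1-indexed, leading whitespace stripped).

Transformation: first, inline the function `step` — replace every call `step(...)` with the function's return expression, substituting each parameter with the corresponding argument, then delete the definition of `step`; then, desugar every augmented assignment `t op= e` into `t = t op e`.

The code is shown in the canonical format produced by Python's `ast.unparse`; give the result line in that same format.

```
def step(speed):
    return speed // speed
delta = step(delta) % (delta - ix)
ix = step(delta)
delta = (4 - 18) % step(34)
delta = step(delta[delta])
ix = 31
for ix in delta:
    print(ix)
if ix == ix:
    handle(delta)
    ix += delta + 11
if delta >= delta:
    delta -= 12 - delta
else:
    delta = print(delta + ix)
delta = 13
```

Transformed code:
delta = delta // delta % (delta - ix)
ix = delta // delta
delta = (4 - 18) % (34 // 34)
delta = delta[delta] // delta[delta]
ix = 31
for ix in delta:
    print(ix)
if ix == ix:
    handle(delta)
    ix = ix + (delta + 11)
if delta >= delta:
    delta = delta - (12 - delta)
else:
    delta = print(delta + ix)
delta = 13

delta = delta - (12 - delta)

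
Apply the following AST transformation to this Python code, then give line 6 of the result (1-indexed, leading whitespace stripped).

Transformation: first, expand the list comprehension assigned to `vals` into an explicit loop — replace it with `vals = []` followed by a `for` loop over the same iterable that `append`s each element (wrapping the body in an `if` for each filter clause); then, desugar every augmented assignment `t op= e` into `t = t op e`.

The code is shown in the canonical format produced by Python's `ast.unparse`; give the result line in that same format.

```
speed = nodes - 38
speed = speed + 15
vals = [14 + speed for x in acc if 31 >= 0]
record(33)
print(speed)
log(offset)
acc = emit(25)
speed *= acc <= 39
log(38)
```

vals.append(14 + speed)

Transformed code:
speed = nodes - 38
speed = speed + 15
vals = []
for x in acc:
    if 31 >= 0:
        vals.append(14 + speed)
record(33)
print(speed)
log(offset)
acc = emit(25)
speed = speed * (acc <= 39)
log(38)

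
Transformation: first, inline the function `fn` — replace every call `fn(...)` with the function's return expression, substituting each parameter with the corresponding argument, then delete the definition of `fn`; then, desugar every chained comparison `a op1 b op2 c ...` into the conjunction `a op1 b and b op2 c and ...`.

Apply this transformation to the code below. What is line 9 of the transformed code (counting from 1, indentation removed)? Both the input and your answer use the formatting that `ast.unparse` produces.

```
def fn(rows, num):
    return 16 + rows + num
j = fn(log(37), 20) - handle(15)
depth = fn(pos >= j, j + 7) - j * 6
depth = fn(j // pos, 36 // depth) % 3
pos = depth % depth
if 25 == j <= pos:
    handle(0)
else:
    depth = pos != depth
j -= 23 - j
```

Transformed code:
j = 16 + log(37) + 20 - handle(15)
depth = 16 + (pos >= j) + (j + 7) - j * 6
depth = (16 + j // pos + 36 // depth) % 3
pos = depth % depth
if 25 == j and j <= pos:
    handle(0)
else:
    depth = pos != depth
j -= 23 - j

j -= 23 - j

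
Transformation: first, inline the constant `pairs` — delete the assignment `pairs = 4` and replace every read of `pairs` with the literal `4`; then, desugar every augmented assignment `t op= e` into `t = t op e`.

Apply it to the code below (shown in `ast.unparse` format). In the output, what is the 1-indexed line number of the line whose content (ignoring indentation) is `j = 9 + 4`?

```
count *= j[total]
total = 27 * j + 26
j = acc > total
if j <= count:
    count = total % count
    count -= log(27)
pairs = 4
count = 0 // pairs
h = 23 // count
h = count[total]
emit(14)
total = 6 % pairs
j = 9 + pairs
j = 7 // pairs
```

12

Transformed code:
count = count * j[total]
total = 27 * j + 26
j = acc > total
if j <= count:
    count = total % count
    count = count - log(27)
count = 0 // 4
h = 23 // count
h = count[total]
emit(14)
total = 6 % 4
j = 9 + 4
j = 7 // 4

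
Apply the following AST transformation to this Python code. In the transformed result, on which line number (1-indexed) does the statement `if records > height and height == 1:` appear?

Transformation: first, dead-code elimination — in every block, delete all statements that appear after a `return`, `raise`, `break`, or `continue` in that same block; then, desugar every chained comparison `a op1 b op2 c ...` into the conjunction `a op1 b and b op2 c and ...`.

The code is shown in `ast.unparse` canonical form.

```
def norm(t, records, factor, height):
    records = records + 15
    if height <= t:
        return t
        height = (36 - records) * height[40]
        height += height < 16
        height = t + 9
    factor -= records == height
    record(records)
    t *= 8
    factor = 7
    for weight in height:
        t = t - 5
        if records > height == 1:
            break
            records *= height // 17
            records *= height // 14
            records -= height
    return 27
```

11

Transformed code:
def norm(t, records, factor, height):
    records = records + 15
    if height <= t:
        return t
    factor -= records == height
    record(records)
    t *= 8
    factor = 7
    for weight in height:
        t = t - 5
        if records > height and height == 1:
            break
    return 27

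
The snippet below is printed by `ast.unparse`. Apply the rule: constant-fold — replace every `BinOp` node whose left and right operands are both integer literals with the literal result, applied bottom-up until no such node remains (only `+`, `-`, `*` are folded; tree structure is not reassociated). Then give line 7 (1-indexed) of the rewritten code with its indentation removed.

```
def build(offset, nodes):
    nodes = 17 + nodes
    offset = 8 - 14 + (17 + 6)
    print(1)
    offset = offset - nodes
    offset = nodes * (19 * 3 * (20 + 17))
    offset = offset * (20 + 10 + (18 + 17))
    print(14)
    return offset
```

offset = offset * 65

Transformed code:
def build(offset, nodes):
    nodes = 17 + nodes
    offset = 17
    print(1)
    offset = offset - nodes
    offset = nodes * 2109
    offset = offset * 65
    print(14)
    return offset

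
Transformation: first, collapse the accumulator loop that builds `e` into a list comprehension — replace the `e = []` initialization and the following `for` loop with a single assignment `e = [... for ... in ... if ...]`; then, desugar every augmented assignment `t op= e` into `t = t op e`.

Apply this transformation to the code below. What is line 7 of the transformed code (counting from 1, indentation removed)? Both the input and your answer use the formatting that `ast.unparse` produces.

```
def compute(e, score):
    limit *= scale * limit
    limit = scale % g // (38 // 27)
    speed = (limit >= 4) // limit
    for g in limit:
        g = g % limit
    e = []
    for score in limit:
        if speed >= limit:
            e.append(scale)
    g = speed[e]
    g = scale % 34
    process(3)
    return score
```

Transformed code:
def compute(e, score):
    limit = limit * (scale * limit)
    limit = scale % g // (38 // 27)
    speed = (limit >= 4) // limit
    for g in limit:
        g = g % limit
    e = [scale for score in limit if speed >= limit]
    g = speed[e]
    g = scale % 34
    process(3)
    return score

e = [scale for score in limit if speed >= limit]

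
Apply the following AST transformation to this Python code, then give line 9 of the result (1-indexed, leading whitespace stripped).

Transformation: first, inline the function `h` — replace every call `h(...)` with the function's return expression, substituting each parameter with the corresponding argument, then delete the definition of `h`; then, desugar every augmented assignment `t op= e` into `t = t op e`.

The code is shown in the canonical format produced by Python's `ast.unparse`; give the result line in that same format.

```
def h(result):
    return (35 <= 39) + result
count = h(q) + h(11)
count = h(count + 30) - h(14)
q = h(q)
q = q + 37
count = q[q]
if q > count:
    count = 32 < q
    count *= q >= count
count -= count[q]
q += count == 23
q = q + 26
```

Transformed code:
count = (35 <= 39) + q + ((35 <= 39) + 11)
count = (35 <= 39) + (count + 30) - ((35 <= 39) + 14)
q = (35 <= 39) + q
q = q + 37
count = q[q]
if q > count:
    count = 32 < q
    count = count * (q >= count)
count = count - count[q]
q = q + (count == 23)
q = q + 26

count = count - count[q]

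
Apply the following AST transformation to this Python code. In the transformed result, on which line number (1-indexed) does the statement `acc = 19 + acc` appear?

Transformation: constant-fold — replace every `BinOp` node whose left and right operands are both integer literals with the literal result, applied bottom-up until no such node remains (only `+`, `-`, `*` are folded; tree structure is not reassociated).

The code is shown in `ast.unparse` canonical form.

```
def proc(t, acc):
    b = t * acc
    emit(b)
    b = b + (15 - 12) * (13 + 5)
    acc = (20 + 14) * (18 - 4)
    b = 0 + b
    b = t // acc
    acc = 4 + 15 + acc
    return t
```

8

Transformed code:
def proc(t, acc):
    b = t * acc
    emit(b)
    b = b + 54
    acc = 476
    b = 0 + b
    b = t // acc
    acc = 19 + acc
    return t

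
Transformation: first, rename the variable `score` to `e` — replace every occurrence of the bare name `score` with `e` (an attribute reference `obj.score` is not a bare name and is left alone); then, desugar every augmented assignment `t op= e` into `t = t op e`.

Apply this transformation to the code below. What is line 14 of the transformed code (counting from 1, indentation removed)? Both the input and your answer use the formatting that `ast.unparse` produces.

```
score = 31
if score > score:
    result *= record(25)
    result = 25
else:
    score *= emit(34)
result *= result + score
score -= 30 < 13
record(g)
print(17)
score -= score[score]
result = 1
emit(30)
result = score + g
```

result = e + g

Transformed code:
e = 31
if e > e:
    result = result * record(25)
    result = 25
else:
    e = e * emit(34)
result = result * (result + e)
e = e - (30 < 13)
record(g)
print(17)
e = e - e[e]
result = 1
emit(30)
result = e + g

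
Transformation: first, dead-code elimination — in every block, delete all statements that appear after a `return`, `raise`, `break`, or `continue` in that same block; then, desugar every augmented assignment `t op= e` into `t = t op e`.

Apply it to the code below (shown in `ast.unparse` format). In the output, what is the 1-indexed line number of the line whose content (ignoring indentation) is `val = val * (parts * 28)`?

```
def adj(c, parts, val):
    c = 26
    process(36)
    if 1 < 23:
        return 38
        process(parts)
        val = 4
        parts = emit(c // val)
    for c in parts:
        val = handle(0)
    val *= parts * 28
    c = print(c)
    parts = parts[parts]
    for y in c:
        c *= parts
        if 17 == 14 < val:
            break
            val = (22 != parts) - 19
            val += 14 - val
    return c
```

8

Transformed code:
def adj(c, parts, val):
    c = 26
    process(36)
    if 1 < 23:
        return 38
    for c in parts:
        val = handle(0)
    val = val * (parts * 28)
    c = print(c)
    parts = parts[parts]
    for y in c:
        c = c * parts
        if 17 == 14 < val:
            break
    return c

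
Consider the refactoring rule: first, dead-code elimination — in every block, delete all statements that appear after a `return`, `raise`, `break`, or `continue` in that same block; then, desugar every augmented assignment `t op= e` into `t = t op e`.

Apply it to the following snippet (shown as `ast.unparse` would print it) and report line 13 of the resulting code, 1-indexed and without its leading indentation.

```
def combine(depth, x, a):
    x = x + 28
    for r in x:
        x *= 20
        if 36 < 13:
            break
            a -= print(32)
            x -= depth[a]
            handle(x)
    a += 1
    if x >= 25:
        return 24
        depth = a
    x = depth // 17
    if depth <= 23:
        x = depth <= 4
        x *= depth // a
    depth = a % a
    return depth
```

x = x * (depth // a)

Transformed code:
def combine(depth, x, a):
    x = x + 28
    for r in x:
        x = x * 20
        if 36 < 13:
            break
    a = a + 1
    if x >= 25:
        return 24
    x = depth // 17
    if depth <= 23:
        x = depth <= 4
        x = x * (depth // a)
    depth = a % a
    return depth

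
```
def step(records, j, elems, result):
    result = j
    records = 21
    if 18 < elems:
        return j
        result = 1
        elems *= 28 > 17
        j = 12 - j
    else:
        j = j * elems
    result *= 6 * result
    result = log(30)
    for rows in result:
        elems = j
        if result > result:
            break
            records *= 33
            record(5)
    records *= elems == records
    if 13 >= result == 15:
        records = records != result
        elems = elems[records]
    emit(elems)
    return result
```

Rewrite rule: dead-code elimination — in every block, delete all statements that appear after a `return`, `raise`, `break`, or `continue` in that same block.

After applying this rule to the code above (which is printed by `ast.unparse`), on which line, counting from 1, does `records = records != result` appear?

Transformed code:
def step(records, j, elems, result):
    result = j
    records = 21
    if 18 < elems:
        return j
    else:
        j = j * elems
    result *= 6 * result
    result = log(30)
    for rows in result:
        elems = j
        if result > result:
            break
    records *= elems == records
    if 13 >= result == 15:
        records = records != result
        elems = elems[records]
    emit(elems)
    return result

16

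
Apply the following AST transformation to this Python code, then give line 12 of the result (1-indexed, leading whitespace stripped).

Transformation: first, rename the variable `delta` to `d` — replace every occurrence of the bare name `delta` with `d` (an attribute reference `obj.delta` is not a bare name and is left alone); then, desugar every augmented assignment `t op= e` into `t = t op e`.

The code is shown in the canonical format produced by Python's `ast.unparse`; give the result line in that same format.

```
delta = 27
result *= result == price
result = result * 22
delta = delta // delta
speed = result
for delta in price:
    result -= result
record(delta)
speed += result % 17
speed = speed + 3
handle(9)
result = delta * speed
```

Transformed code:
d = 27
result = result * (result == price)
result = result * 22
d = d // d
speed = result
for d in price:
    result = result - result
record(d)
speed = speed + result % 17
speed = speed + 3
handle(9)
result = d * speed

result = d * speed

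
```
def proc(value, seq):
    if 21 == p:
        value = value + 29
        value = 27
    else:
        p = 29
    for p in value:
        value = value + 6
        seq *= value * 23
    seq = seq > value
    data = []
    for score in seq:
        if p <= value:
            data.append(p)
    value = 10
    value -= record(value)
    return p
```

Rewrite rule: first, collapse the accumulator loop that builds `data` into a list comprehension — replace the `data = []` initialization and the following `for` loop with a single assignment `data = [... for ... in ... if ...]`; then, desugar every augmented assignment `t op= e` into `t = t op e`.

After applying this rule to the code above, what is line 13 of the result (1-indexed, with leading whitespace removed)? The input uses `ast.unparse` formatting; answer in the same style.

Transformed code:
def proc(value, seq):
    if 21 == p:
        value = value + 29
        value = 27
    else:
        p = 29
    for p in value:
        value = value + 6
        seq = seq * (value * 23)
    seq = seq > value
    data = [p for score in seq if p <= value]
    value = 10
    value = value - record(value)
    return p

value = value - record(value)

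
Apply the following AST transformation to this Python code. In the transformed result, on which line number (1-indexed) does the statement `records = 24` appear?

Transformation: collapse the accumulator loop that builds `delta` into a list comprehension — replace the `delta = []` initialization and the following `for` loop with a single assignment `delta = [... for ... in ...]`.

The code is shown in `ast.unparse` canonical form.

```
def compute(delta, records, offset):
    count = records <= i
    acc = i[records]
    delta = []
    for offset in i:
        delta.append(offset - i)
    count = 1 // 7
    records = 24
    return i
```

6

Transformed code:
def compute(delta, records, offset):
    count = records <= i
    acc = i[records]
    delta = [offset - i for offset in i]
    count = 1 // 7
    records = 24
    return i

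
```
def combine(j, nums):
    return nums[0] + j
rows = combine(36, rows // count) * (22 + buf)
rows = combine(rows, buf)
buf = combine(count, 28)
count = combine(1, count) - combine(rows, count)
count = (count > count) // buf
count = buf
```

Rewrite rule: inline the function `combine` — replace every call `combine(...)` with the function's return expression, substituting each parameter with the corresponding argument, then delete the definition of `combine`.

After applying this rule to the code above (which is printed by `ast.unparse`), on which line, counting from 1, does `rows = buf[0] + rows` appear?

Transformed code:
rows = ((rows // count)[0] + 36) * (22 + buf)
rows = buf[0] + rows
buf = 28[0] + count
count = count[0] + 1 - (count[0] + rows)
count = (count > count) // buf
count = buf

2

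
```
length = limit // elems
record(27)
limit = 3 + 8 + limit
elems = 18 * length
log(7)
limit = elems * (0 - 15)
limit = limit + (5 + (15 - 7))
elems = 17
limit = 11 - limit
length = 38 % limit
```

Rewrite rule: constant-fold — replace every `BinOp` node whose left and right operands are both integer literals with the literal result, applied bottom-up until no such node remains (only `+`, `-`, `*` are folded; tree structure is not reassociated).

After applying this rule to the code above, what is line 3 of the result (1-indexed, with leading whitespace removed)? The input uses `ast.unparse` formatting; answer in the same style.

Transformed code:
length = limit // elems
record(27)
limit = 11 + limit
elems = 18 * length
log(7)
limit = elems * -15
limit = limit + 13
elems = 17
limit = 11 - limit
length = 38 % limit

limit = 11 + limit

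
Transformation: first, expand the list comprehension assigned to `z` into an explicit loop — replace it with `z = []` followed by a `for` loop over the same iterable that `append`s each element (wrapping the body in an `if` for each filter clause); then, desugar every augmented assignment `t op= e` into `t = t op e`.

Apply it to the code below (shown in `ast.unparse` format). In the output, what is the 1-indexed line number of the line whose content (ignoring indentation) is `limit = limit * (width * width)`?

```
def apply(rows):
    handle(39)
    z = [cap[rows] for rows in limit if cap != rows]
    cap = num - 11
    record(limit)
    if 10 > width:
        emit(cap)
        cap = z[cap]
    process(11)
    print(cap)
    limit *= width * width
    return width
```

Transformed code:
def apply(rows):
    handle(39)
    z = []
    for rows in limit:
        if cap != rows:
            z.append(cap[rows])
    cap = num - 11
    record(limit)
    if 10 > width:
        emit(cap)
        cap = z[cap]
    process(11)
    print(cap)
    limit = limit * (width * width)
    return width

14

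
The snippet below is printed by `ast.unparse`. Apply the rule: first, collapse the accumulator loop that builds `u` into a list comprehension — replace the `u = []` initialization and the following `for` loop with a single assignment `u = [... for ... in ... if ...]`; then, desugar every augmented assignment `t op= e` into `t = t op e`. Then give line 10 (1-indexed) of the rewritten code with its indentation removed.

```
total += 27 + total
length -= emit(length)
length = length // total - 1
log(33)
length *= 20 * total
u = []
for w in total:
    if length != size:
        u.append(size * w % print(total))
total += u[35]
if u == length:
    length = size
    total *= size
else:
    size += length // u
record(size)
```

total = total * size

Transformed code:
total = total + (27 + total)
length = length - emit(length)
length = length // total - 1
log(33)
length = length * (20 * total)
u = [size * w % print(total) for w in total if length != size]
total = total + u[35]
if u == length:
    length = size
    total = total * size
else:
    size = size + length // u
record(size)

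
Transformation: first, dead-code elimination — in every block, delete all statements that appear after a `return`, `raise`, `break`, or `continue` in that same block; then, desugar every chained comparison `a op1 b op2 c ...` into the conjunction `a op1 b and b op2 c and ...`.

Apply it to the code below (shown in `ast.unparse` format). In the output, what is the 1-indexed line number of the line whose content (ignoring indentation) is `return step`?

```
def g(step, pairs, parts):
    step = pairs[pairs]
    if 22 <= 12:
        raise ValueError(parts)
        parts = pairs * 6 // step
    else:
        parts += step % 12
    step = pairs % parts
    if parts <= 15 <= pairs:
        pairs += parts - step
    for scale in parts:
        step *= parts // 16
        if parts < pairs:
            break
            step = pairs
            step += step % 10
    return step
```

Transformed code:
def g(step, pairs, parts):
    step = pairs[pairs]
    if 22 <= 12:
        raise ValueError(parts)
    else:
        parts += step % 12
    step = pairs % parts
    if parts <= 15 and 15 <= pairs:
        pairs += parts - step
    for scale in parts:
        step *= parts // 16
        if parts < pairs:
            break
    return step

14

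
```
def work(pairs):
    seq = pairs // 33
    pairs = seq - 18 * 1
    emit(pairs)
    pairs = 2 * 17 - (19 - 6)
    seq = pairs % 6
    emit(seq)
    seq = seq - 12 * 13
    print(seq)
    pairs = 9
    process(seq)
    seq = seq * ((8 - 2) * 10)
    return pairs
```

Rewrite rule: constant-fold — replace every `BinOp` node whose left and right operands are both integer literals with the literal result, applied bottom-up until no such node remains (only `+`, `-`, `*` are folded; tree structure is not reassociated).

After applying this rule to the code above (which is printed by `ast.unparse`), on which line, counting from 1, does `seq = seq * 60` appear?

Transformed code:
def work(pairs):
    seq = pairs // 33
    pairs = seq - 18
    emit(pairs)
    pairs = 21
    seq = pairs % 6
    emit(seq)
    seq = seq - 156
    print(seq)
    pairs = 9
    process(seq)
    seq = seq * 60
    return pairs

12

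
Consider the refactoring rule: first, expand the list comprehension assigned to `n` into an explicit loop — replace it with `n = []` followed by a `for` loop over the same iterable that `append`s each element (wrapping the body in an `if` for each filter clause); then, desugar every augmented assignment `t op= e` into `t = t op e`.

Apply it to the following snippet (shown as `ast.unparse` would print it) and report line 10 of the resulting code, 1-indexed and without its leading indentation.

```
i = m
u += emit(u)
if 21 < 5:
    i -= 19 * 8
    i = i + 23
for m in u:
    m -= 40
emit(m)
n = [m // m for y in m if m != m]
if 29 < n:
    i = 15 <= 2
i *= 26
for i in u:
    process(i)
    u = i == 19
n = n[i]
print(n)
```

Transformed code:
i = m
u = u + emit(u)
if 21 < 5:
    i = i - 19 * 8
    i = i + 23
for m in u:
    m = m - 40
emit(m)
n = []
for y in m:
    if m != m:
        n.append(m // m)
if 29 < n:
    i = 15 <= 2
i = i * 26
for i in u:
    process(i)
    u = i == 19
n = n[i]
print(n)

for y in m: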